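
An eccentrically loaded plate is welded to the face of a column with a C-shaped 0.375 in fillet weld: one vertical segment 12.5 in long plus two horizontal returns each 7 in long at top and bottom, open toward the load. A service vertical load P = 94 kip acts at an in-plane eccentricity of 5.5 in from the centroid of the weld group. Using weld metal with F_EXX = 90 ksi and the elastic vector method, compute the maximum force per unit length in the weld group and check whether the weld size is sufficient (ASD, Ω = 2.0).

Total weld length L_w = 26.5 in. Treat welds as unit-width lines.
Centroid: x̄ = 2×7×3.5 / 26.5 = 1.849 in from the vertical weld.
Polar moment about centroid: J = I_x + I_y = [12.5³/12 + 2×7×6.25²] + [12.5×1.849² + 2(7³/12 + 7×1.651²)] = 847.7 in³.
Direct shear f_v = P/L_w = 94 / 26.5 = 3.547 kip/in (vertical).
Torsion M = P·e = 94 × 5.5 = 517 kip·in.
Critical point at (x, y) = (5.151, 6.25) from centroid. f_tx = M·y/J = 3.812 kip/in; f_ty = M·x/J = 3.141 kip/in.
Resultant f_max = √[f_tx² + (f_v + f_ty)²] = √[3.812² + (3.547 + 3.141)²] = 7.699 kip/in.
Capacity per unit length: r_n/Ω = (1/2.0) × 0.6 × 90 × (0.707 × 0.375) = 7.158 kip/in.
7.699 > 7.158 → NOT adequate.

f_max ≈ 7.7 kip/in; NOT adequate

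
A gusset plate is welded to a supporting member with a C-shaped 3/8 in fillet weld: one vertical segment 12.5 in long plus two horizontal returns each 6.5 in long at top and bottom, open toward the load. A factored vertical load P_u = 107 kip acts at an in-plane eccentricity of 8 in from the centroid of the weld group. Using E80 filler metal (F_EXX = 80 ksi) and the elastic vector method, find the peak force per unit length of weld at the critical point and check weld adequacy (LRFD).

Total weld length L_w = 25.5 in. Treat welds as unit-width lines.
Centroid: x̄ = 2×6.5×3.25 / 25.5 = 1.657 in from the vertical weld.
Polar moment about centroid: J = I_x + I_y = [12.5³/12 + 2×6.5×6.25²] + [12.5×1.657² + 2(6.5³/12 + 6.5×1.593²)] = 783.7 in³.
Direct shear f_v = P/L_w = 107 / 25.5 = 4.196 kip/in (vertical).
Torsion M = P·e = 107 × 8 = 856 kip·in.
Critical point at (x, y) = (4.843, 6.25) from centroid. f_tx = M·y/J = 6.827 kip/in; f_ty = M·x/J = 5.29 kip/in.
Resultant f_max = √[f_tx² + (f_v + f_ty)²] = √[6.827² + (4.196 + 5.29)²] = 11.69 kip/in.
Capacity per unit length: φr_n = 0.75 × 0.6 × 80 × (0.707 × 0.375) = 9.544 kip/in.
11.69 > 9.544 → NOT adequate.

f_max ≈ 11.7 kip/in; NOT adequate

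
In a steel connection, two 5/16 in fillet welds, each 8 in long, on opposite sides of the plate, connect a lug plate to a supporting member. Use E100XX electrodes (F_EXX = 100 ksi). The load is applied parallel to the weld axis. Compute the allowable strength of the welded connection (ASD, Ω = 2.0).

R_n/Ω ≈ 106 kips

Effective throat t_e = 0.707 × 0.3125 = 0.2209 in.
Total length L = 16 in; A_we = 0.2209 × 16 = 3.535 in².
F_nw = 0.6 F_EXX = 0.6 × 100 = 60 ksi.
R_n = 60 × 3.535 = 212.1 kips; R_n/Ω = 212.1/2.0 = 106 kips.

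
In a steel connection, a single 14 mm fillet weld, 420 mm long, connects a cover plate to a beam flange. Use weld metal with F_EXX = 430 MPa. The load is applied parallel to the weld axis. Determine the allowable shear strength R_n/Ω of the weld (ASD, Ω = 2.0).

R_n/Ω ≈ 536 kN

Effective throat t_e = 0.707 × 14 = 9.898 mm.
Total length L = 420 mm; A_we = 9.898 × 420 = 4157 mm².
F_nw = 0.6 F_EXX = 0.6 × 430 = 258 MPa.
R_n = 258 × 4157 × 10⁻³ = 1073 kN; R_n/Ω = 1073/2.0 = 536.3 kN.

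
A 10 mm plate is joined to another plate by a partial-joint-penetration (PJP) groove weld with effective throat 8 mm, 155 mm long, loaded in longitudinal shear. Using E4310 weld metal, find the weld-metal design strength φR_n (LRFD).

φR_n ≈ 240 kN

E43XX → F_EXX = 430 MPa.
Effective throat (given) t_e = 8 mm.
A_we = 8 × 155 = 1240 mm².
F_nw = 0.6 F_EXX = 258 MPa.
φR_n = 0.75 × 258 × 1240 × 10⁻³ = 239.9 kN.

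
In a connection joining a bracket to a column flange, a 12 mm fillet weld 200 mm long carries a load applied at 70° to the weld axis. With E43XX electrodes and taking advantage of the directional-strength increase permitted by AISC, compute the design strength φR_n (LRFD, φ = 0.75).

φR_n ≈ 478 kN

E43XX → F_EXX = 430 MPa.
t_e = 0.707 × 12 = 8.484 mm; A_we = 8.484 × 200 = 1697 mm².
Directional factor: 1.0 + 0.5 sin^1.5(70°) = 1.455.
F_nw = 0.6 × 430 × 1.455 = 375.5 MPa.
φR_n = 0.75 × 375.5 × 1697 × 10⁻³ = 477.9 kN.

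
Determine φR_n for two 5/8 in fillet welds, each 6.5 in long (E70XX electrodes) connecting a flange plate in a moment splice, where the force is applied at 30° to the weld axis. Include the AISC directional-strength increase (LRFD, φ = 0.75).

E70XX → F_EXX = 70 ksi.
t_e = 0.707 × 0.625 = 0.4419 in; A_we = 0.4419 × 13 = 5.744 in².
Directional factor: 1.0 + 0.5 sin^1.5(30°) = 1.177.
F_nw = 0.6 × 70 × 1.177 = 49.42 ksi.
φR_n = 0.75 × 49.42 × 5.744 = 212.9 kip.

φR_n ≈ 213 kip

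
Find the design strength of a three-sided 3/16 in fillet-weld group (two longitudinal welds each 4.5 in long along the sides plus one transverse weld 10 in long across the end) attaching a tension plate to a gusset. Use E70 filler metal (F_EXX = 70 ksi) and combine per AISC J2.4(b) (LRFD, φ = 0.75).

t_e = 0.707 × 0.1875 = 0.1326 in.
R_nwl = 0.6 × 70 × 0.1326 × 9 = 50.11 kip (longitudinal, 2 welds).
R_nwt = 0.6 × 70 × 0.1326 × 10 = 55.68 kip (transverse, base value).
(i) R_nwl + R_nwt = 105.8 kip; (ii) 0.85 R_nwl + 1.5 R_nwt = 126.1 kip.
R_n = max = 126.1 kip [governs: (ii)]; φR_n = 94.58 kip.

φR_n ≈ 94.6 kip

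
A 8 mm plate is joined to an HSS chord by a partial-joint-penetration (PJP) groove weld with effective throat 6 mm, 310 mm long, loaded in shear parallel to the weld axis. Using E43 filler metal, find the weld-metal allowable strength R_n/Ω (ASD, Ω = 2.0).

R_n/Ω ≈ 240 kN

E43XX → F_EXX = 430 MPa.
Effective throat (given) t_e = 6 mm.
A_we = 6 × 310 = 1860 mm².
F_nw = 0.6 F_EXX = 258 MPa.
R_n/Ω = (258 × 1860) / 2.0 × 10⁻³ = 239.9 kN.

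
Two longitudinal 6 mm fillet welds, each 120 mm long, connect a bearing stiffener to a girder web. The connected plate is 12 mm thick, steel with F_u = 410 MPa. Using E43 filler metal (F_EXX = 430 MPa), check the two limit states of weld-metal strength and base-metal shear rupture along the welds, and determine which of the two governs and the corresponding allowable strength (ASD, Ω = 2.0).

R_n/Ω ≈ 131 kN (weld metal governs)

t_e = 0.707 × 6 = 4.242 mm; L = 240 mm.
Weld metal: R_n/Ω = (1/2.0) × 0.6 × 430 × 4.242 × 240 × 10⁻³ = 131.3 kN.
Base metal (shear rupture): R_n/Ω = (1/2.0) × 0.6 × 410 × 12 × 240 × 10⁻³ = 354.2 kN.
Governing: weld metal.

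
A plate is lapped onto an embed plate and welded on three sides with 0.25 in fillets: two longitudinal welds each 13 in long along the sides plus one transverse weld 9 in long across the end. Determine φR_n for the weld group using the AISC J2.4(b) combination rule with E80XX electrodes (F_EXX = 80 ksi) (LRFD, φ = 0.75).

t_e = 0.707 × 0.25 = 0.1767 in.
R_nwl = 0.6 × 80 × 0.1767 × 26 = 220.6 kip (longitudinal, 2 welds).
R_nwt = 0.6 × 80 × 0.1767 × 9 = 76.36 kip (transverse, base value).
(i) R_nwl + R_nwt = 296.9 kip; (ii) 0.85 R_nwl + 1.5 R_nwt = 302 kip.
R_n = max = 302 kip [governs: (ii)]; φR_n = 226.5 kip.

φR_n ≈ 227 kip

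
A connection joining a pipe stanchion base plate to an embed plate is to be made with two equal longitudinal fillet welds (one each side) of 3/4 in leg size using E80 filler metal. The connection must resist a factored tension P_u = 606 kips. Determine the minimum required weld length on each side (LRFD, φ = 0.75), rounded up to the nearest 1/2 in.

L = 16 in on each side

E80XX → F_EXX = 80 ksi.
Throat t_e = 0.707 × 0.75 = 0.5302 in.
φr_n = 0.75 × 0.6 × 80 × 0.5302 = 19.09 kips/in.
L_req = P_u / φr_n = 606 / 19.09 = 31.75 in total.
Per side: 31.75 / 2 = 15.87 in.
Round up → use L = 16 in on each side.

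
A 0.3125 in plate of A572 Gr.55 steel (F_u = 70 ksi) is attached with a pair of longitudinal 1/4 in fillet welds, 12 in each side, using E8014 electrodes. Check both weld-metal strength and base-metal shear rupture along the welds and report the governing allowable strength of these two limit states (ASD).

E80XX → F_EXX = 80 ksi.
t_e = 0.707 × 0.25 = 0.1767 in; L = 24 in.
Weld metal: R_n/Ω = (1/2.0) × 0.6 × 80 × 0.1767 × 24 = 101.8 kip.
Base metal (shear rupture): R_n/Ω = (1/2.0) × 0.6 × 70 × 0.3125 × 24 = 157.5 kip.
Governing: weld metal.

R_n/Ω ≈ 102 kip (weld metal governs)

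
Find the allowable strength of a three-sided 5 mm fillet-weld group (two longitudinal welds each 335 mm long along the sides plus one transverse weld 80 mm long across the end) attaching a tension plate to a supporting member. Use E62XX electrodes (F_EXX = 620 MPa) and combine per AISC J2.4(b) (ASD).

R_n/Ω ≈ 493 kN

t_e = 0.707 × 5 = 3.535 mm.
R_nwl = 0.6 × 620 × 3.535 × 670 × 10⁻³ = 881.1 kN (longitudinal, 2 welds).
R_nwt = 0.6 × 620 × 3.535 × 80 × 10⁻³ = 105.2 kN (transverse, base value).
(i) R_nwl + R_nwt = 986.3 kN; (ii) 0.85 R_nwl + 1.5 R_nwt = 906.7 kN.
R_n = max = 986.3 kN [governs: (i)]; R_n/Ω = 493.1 kN.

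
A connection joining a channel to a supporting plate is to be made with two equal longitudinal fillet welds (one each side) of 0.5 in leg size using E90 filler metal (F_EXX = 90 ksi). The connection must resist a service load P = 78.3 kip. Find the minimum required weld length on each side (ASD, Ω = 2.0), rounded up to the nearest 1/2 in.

Throat t_e = 0.707 × 0.5 = 0.3535 in.
r_n/Ω = (0.6 × 90 × 0.3535) / 2.0 = 9.544 kip/in.
L_req = P / (r_n/Ω) = 78.3 / 9.544 = 8.204 in total.
Per side: 8.204 / 2 = 4.102 in.
Round up → use L = 4.5 in on each side.

L = 4.5 in on each side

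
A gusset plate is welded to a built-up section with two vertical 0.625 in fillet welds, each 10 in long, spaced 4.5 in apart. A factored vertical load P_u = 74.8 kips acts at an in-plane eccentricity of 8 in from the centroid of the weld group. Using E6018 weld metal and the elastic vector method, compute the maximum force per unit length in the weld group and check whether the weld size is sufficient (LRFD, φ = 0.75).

E60XX → F_EXX = 60 ksi.
Total weld length L_w = 20 in. Treat welds as unit-width lines.
Polar moment about centroid: J = 2[d³/12 + d(b/2)²] = 2[10³/12 + 10×2.25²] = 267.9 in³.
Direct shear f_v = P/L_w = 74.8 / 20 = 3.74 kip/in (vertical).
Torsion M = P·e = 74.8 × 8 = 598.4 kip·in.
Critical point at (x, y) = (2.25, 5) from centroid. f_tx = M·y/J = 11.17 kip/in; f_ty = M·x/J = 5.025 kip/in.
Resultant f_max = √[f_tx² + (f_v + f_ty)²] = √[11.17² + (3.74 + 5.025)²] = 14.2 kip/in.
Capacity per unit length: φr_n = 0.75 × 0.6 × 60 × (0.707 × 0.625) = 11.93 kip/in.
14.2 > 11.93 → NOT adequate.

f_max ≈ 14.2 kip/in; NOT adequate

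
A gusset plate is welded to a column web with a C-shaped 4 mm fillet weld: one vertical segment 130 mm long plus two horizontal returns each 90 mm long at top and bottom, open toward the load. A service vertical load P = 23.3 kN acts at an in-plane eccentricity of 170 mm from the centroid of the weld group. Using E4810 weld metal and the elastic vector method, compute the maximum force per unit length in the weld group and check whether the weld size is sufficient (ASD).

E48XX → F_EXX = 480 MPa.
Total weld length L_w = 310 mm. Treat welds as unit-width lines.
Centroid: x̄ = 2×90×45 / 310 = 26.13 mm from the vertical weld.
Polar moment about centroid: J = I_x + I_y = [130³/12 + 2×90×65²] + [130×26.13² + 2(90³/12 + 90×18.87²)] = 1218000 mm³.
Direct shear f_v = P/L_w = 23.3×10³ / 310 = 75.16 N/mm (vertical).
Torsion M = P·e = 23.3×10³ × 170 = 3961000 N·mm.
Critical point at (x, y) = (63.87, 65) from centroid. f_tx = M·y/J = 211.4 N/mm; f_ty = M·x/J = 207.7 N/mm.
Resultant f_max = √[f_tx² + (f_v + f_ty)²] = √[211.4² + (75.16 + 207.7)²] = 353.1 N/mm.
Capacity per unit length: r_n/Ω = (1/2.0) × 0.6 × 480 × (0.707 × 4) = 407.2 N/mm.
353.1 ≤ 407.2 → adequate.

f_max ≈ 353 N/mm; adequate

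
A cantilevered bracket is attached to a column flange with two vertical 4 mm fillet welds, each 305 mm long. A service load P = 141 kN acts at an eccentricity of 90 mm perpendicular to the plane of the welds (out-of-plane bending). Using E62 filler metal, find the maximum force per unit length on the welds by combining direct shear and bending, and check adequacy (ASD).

E62XX → F_EXX = 620 MPa.
L_w = 2 × 305 = 610 mm; section modulus (unit throat) S = 2 × L²/6 = 31010 mm².
Direct shear f_v = P/L_w = 141×10³/610 = 231.1 N/mm.
Moment M = P × e = 141×10³ × 90 = 12690000 N·mm; bending f_b = M/S = 409.2 N/mm.
f_max = √(f_v² + f_b²) = √(231.1² + 409.2²) = 470 N/mm.
r_n/Ω = (1/2.0) × 0.6 × 620 × (0.707 × 4) = 526 N/mm → adequate.

f_max ≈ 470 N/mm; adequate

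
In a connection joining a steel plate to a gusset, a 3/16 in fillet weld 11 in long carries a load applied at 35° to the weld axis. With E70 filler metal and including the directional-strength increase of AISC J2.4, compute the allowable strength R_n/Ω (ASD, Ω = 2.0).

E70XX → F_EXX = 70 ksi.
t_e = 0.707 × 0.1875 = 0.1326 in; A_we = 0.1326 × 11 = 1.458 in².
Directional factor: 1.0 + 0.5 sin^1.5(35°) = 1.217.
F_nw = 0.6 × 70 × 1.217 = 51.12 ksi.
R_n/Ω = (51.12 × 1.458) / 2.0 = 37.27 kips.

R_n/Ω ≈ 37.3 kips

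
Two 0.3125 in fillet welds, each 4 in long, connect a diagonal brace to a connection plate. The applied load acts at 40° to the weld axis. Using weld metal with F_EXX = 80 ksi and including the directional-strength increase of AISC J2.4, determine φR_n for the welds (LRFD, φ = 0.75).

φR_n ≈ 80 kips

t_e = 0.707 × 0.3125 = 0.2209 in; A_we = 0.2209 × 8 = 1.767 in².
Directional factor: 1.0 + 0.5 sin^1.5(40°) = 1.258.
F_nw = 0.6 × 80 × 1.258 = 60.37 ksi.
φR_n = 0.75 × 60.37 × 1.767 = 80.03 kips.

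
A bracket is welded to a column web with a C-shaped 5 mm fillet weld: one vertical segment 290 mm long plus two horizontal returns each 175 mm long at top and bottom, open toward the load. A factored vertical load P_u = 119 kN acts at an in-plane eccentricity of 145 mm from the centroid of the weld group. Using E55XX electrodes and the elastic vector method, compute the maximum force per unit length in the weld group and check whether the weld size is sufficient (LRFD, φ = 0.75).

f_max ≈ 435 N/mm; adequate

E55XX → F_EXX = 550 MPa.
Total weld length L_w = 640 mm. Treat welds as unit-width lines.
Centroid: x̄ = 2×175×87.5 / 640 = 47.85 mm from the vertical weld.
Polar moment about centroid: J = I_x + I_y = [290³/12 + 2×175×145²] + [290×47.85² + 2(175³/12 + 175×39.65²)] = 11500000 mm³.
Direct shear f_v = P/L_w = 119×10³ / 640 = 185.9 N/mm (vertical).
Torsion M = P·e = 119×10³ × 145 = 17255000 N·mm.
Critical point at (x, y) = (127.1, 145) from centroid. f_tx = M·y/J = 217.6 N/mm; f_ty = M·x/J = 190.8 N/mm.
Resultant f_max = √[f_tx² + (f_v + f_ty)²] = √[217.6² + (185.9 + 190.8)²] = 435.1 N/mm.
Capacity per unit length: φr_n = 0.75 × 0.6 × 550 × (0.707 × 5) = 874.9 N/mm.
435.1 ≤ 874.9 → adequate.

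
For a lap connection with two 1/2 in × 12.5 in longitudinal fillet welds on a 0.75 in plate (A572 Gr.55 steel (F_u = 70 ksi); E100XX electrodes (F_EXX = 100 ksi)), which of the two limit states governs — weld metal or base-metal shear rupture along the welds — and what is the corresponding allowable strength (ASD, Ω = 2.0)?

R_n/Ω ≈ 265 kips (weld metal governs)

t_e = 0.707 × 0.5 = 0.3535 in; L = 25 in.
Weld metal: R_n/Ω = (1/2.0) × 0.6 × 100 × 0.3535 × 25 = 265.1 kips.
Base metal (shear rupture): R_n/Ω = (1/2.0) × 0.6 × 70 × 0.75 × 25 = 393.8 kips.
Governing: weld metal.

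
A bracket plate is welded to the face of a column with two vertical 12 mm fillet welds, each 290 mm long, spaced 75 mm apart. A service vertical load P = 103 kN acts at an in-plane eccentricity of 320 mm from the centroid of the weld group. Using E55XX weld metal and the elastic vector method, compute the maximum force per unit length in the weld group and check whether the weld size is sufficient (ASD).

E55XX → F_EXX = 550 MPa.
Total weld length L_w = 580 mm. Treat welds as unit-width lines.
Polar moment about centroid: J = 2[d³/12 + d(b/2)²] = 2[290³/12 + 290×37.5²] = 4880000 mm³.
Direct shear f_v = P/L_w = 103×10³ / 580 = 177.6 N/mm (vertical).
Torsion M = P·e = 103×10³ × 320 = 32960000 N·mm.
Critical point at (x, y) = (37.5, 145) from centroid. f_tx = M·y/J = 979.3 N/mm; f_ty = M·x/J = 253.3 N/mm.
Resultant f_max = √[f_tx² + (f_v + f_ty)²] = √[979.3² + (177.6 + 253.3)²] = 1070 N/mm.
Capacity per unit length: r_n/Ω = (1/2.0) × 0.6 × 550 × (0.707 × 12) = 1400 N/mm.
1070 ≤ 1400 → adequate.

f_max ≈ 1070 N/mm; adequate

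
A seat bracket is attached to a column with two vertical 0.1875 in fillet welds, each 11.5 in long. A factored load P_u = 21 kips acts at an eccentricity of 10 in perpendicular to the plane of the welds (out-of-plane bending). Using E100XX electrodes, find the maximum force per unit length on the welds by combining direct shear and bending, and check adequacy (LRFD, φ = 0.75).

f_max ≈ 4.85 kip/in; adequate

E100XX → F_EXX = 100 ksi.
L_w = 2 × 11.5 = 23 in; section modulus (unit throat) S = 2 × L²/6 = 44.08 in².
Direct shear f_v = P/L_w = 21/23 = 0.913 kip/in.
Moment M = P × e = 21 × 10 = 210 kip·in; bending f_b = M/S = 4.764 kip/in.
f_max = √(f_v² + f_b²) = √(0.913² + 4.764²) = 4.85 kip/in.
φr_n = 0.75 × 0.6 × 100 × (0.707 × 0.1875) = 5.965 kip/in → adequate.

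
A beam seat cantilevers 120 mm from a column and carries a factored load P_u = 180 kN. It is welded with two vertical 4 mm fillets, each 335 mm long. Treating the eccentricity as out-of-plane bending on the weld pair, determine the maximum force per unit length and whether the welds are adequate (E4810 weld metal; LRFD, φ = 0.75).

f_max ≈ 637 N/mm; NOT adequate

E48XX → F_EXX = 480 MPa.
L_w = 2 × 335 = 670 mm; section modulus (unit throat) S = 2 × L²/6 = 37410 mm².
Direct shear f_v = P/L_w = 180×10³/670 = 268.7 N/mm.
Moment M = P × e = 180×10³ × 120 = 21600000 N·mm; bending f_b = M/S = 577.4 N/mm.
f_max = √(f_v² + f_b²) = √(268.7² + 577.4²) = 636.9 N/mm.
φr_n = 0.75 × 0.6 × 480 × (0.707 × 4) = 610.8 N/mm → NOT adequate.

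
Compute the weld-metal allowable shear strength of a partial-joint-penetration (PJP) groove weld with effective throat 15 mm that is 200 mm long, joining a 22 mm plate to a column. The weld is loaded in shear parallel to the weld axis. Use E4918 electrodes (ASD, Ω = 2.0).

E49XX → F_EXX = 490 MPa.
Effective throat (given) t_e = 15 mm.
A_we = 15 × 200 = 3000 mm².
F_nw = 0.6 F_EXX = 294 MPa.
R_n/Ω = (294 × 3000) / 2.0 × 10⁻³ = 441 kN.

R_n/Ω ≈ 441 kN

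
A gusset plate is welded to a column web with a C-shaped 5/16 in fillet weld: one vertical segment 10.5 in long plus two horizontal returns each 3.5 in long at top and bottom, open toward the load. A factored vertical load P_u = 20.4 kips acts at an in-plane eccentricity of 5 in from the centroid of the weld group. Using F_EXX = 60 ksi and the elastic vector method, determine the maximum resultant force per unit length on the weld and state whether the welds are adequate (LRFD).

f_max ≈ 2.71 kip/in; adequate

Total weld length L_w = 17.5 in. Treat welds as unit-width lines.
Centroid: x̄ = 2×3.5×1.75 / 17.5 = 0.7 in from the vertical weld.
Polar moment about centroid: J = I_x + I_y = [10.5³/12 + 2×3.5×5.25²] + [10.5×0.7² + 2(3.5³/12 + 3.5×1.05²)] = 309.4 in³.
Direct shear f_v = P/L_w = 20.4 / 17.5 = 1.166 kip/in (vertical).
Torsion M = P·e = 20.4 × 5 = 102 kip·in.
Critical point at (x, y) = (2.8, 5.25) from centroid. f_tx = M·y/J = 1.731 kip/in; f_ty = M·x/J = 0.923 kip/in.
Resultant f_max = √[f_tx² + (f_v + f_ty)²] = √[1.731² + (1.166 + 0.923)²] = 2.713 kip/in.
Capacity per unit length: φr_n = 0.75 × 0.6 × 60 × (0.707 × 0.3125) = 5.965 kip/in.
2.713 ≤ 5.965 → adequate.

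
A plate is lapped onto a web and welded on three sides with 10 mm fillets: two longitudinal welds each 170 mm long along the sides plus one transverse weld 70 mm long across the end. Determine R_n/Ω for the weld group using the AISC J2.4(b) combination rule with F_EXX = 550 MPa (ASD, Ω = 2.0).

t_e = 0.707 × 10 = 7.07 mm.
R_nwl = 0.6 × 550 × 7.07 × 340 × 10⁻³ = 793.3 kN (longitudinal, 2 welds).
R_nwt = 0.6 × 550 × 7.07 × 70 × 10⁻³ = 163.3 kN (transverse, base value).
(i) R_nwl + R_nwt = 956.6 kN; (ii) 0.85 R_nwl + 1.5 R_nwt = 919.2 kN.
R_n = max = 956.6 kN [governs: (i)]; R_n/Ω = 478.3 kN.

R_n/Ω ≈ 478 kN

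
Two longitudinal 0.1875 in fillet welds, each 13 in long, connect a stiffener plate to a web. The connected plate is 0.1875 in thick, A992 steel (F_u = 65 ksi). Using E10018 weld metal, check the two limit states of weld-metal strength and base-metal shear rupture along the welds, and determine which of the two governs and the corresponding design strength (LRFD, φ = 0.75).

φR_n ≈ 143 kips (base-metal shear rupture governs)

E100XX → F_EXX = 100 ksi.
t_e = 0.707 × 0.1875 = 0.1326 in; L = 26 in.
Weld metal: φR_n = 0.75 × 0.6 × 100 × 0.1326 × 26 = 155.1 kips.
Base metal (shear rupture): φR_n = 0.75 × 0.6 × 65 × 0.1875 × 26 = 142.6 kips.
Governing: base-metal shear rupture.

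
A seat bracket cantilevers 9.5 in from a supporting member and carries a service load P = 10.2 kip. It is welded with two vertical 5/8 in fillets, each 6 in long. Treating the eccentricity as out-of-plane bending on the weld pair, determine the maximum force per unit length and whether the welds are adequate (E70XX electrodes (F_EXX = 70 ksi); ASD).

L_w = 2 × 6 = 12 in; section modulus (unit throat) S = 2 × L²/6 = 12 in².
Direct shear f_v = P/L_w = 10.2/12 = 0.85 kip/in.
Moment M = P × e = 10.2 × 9.5 = 96.9 kip·in; bending f_b = M/S = 8.075 kip/in.
f_max = √(f_v² + f_b²) = √(0.85² + 8.075²) = 8.12 kip/in.
r_n/Ω = (1/2.0) × 0.6 × 70 × (0.707 × 0.625) = 9.279 kip/in → adequate.

f_max ≈ 8.12 kip/in; adequate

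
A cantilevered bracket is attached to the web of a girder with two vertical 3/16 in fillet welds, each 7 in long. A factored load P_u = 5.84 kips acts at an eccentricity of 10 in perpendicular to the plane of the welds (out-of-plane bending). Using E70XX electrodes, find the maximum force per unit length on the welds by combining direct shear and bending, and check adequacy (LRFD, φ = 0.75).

f_max ≈ 3.6 kip/in; adequate

E70XX → F_EXX = 70 ksi.
L_w = 2 × 7 = 14 in; section modulus (unit throat) S = 2 × L²/6 = 16.33 in².
Direct shear f_v = P/L_w = 5.84/14 = 0.4171 kip/in.
Moment M = P × e = 5.84 × 10 = 58.4 kip·in; bending f_b = M/S = 3.576 kip/in.
f_max = √(f_v² + f_b²) = √(0.4171² + 3.576²) = 3.6 kip/in.
φr_n = 0.75 × 0.6 × 70 × (0.707 × 0.1875) = 4.176 kip/in → adequate.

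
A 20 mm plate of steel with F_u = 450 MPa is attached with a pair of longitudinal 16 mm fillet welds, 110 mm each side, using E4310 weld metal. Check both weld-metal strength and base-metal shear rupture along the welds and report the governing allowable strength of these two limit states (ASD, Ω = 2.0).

E43XX → F_EXX = 430 MPa.
t_e = 0.707 × 16 = 11.31 mm; L = 220 mm.
Weld metal: R_n/Ω = (1/2.0) × 0.6 × 430 × 11.31 × 220 × 10⁻³ = 321 kN.
Base metal (shear rupture): R_n/Ω = (1/2.0) × 0.6 × 450 × 20 × 220 × 10⁻³ = 594 kN.
Governing: weld metal.

R_n/Ω ≈ 321 kN (weld metal governs)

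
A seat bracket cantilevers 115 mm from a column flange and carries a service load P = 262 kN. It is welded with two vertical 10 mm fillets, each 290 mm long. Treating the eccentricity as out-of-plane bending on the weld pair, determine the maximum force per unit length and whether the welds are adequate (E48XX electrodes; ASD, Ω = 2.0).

f_max ≈ 1170 N/mm; NOT adequate

E48XX → F_EXX = 480 MPa.
L_w = 2 × 290 = 580 mm; section modulus (unit throat) S = 2 × L²/6 = 28030 mm².
Direct shear f_v = P/L_w = 262×10³/580 = 451.7 N/mm.
Moment M = P × e = 262×10³ × 115 = 30130000 N·mm; bending f_b = M/S = 1075 N/mm.
f_max = √(f_v² + f_b²) = √(451.7² + 1075²) = 1166 N/mm.
r_n/Ω = (1/2.0) × 0.6 × 480 × (0.707 × 10) = 1018 N/mm → NOT adequate.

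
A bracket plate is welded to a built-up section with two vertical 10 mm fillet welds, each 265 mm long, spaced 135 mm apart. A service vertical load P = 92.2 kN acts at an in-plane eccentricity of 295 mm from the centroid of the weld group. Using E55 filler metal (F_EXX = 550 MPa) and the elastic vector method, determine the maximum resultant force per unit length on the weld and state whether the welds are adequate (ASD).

f_max ≈ 827 N/mm; adequate

Total weld length L_w = 530 mm. Treat welds as unit-width lines.
Polar moment about centroid: J = 2[d³/12 + d(b/2)²] = 2[265³/12 + 265×67.5²] = 5516000 mm³.
Direct shear f_v = P/L_w = 92.2×10³ / 530 = 174 N/mm (vertical).
Torsion M = P·e = 92.2×10³ × 295 = 27199000 N·mm.
Critical point at (x, y) = (67.5, 132.5) from centroid. f_tx = M·y/J = 653.3 N/mm; f_ty = M·x/J = 332.8 N/mm.
Resultant f_max = √[f_tx² + (f_v + f_ty)²] = √[653.3² + (174 + 332.8)²] = 826.8 N/mm.
Capacity per unit length: r_n/Ω = (1/2.0) × 0.6 × 550 × (0.707 × 10) = 1167 N/mm.
826.8 ≤ 1167 → adequate.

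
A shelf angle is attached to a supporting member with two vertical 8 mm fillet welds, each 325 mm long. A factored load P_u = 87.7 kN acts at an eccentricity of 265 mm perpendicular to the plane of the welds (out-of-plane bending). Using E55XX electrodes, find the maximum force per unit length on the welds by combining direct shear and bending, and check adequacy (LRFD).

E55XX → F_EXX = 550 MPa.
L_w = 2 × 325 = 650 mm; section modulus (unit throat) S = 2 × L²/6 = 35210 mm².
Direct shear f_v = P/L_w = 87.7×10³/650 = 134.9 N/mm.
Moment M = P × e = 87.7×10³ × 265 = 23240000 N·mm; bending f_b = M/S = 660.1 N/mm.
f_max = √(f_v² + f_b²) = √(134.9² + 660.1²) = 673.7 N/mm.
φr_n = 0.75 × 0.6 × 550 × (0.707 × 8) = 1400 N/mm → adequate.

f_max ≈ 674 N/mm; adequate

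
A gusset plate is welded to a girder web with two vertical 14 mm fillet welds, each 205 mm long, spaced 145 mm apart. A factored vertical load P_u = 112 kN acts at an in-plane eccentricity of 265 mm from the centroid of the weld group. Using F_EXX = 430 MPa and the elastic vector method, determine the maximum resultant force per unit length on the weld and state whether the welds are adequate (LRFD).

f_max ≈ 1220 N/mm; adequate

Total weld length L_w = 410 mm. Treat welds as unit-width lines.
Polar moment about centroid: J = 2[d³/12 + d(b/2)²] = 2[205³/12 + 205×72.5²] = 3591000 mm³.
Direct shear f_v = P/L_w = 112×10³ / 410 = 273.2 N/mm (vertical).
Torsion M = P·e = 112×10³ × 265 = 29680000 N·mm.
Critical point at (x, y) = (72.5, 102.5) from centroid. f_tx = M·y/J = 847.2 N/mm; f_ty = M·x/J = 599.2 N/mm.
Resultant f_max = √[f_tx² + (f_v + f_ty)²] = √[847.2² + (273.2 + 599.2)²] = 1216 N/mm.
Capacity per unit length: φr_n = 0.75 × 0.6 × 430 × (0.707 × 14) = 1915 N/mm.
1216 ≤ 1915 → adequate.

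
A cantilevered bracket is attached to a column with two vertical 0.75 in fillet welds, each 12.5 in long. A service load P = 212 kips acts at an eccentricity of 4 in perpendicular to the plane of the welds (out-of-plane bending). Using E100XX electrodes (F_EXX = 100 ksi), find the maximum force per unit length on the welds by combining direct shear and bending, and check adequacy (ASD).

L_w = 2 × 12.5 = 25 in; section modulus (unit throat) S = 2 × L²/6 = 52.08 in².
Direct shear f_v = P/L_w = 212/25 = 8.48 kip/in.
Moment M = P × e = 212 × 4 = 848 kip·in; bending f_b = M/S = 16.28 kip/in.
f_max = √(f_v² + f_b²) = √(8.48² + 16.28²) = 18.36 kip/in.
r_n/Ω = (1/2.0) × 0.6 × 100 × (0.707 × 0.75) = 15.91 kip/in → NOT adequate.

f_max ≈ 18.4 kip/in; NOT adequate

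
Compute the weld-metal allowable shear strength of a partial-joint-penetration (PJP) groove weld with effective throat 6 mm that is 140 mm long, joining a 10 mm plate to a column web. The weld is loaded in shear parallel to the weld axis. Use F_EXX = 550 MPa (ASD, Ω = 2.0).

Effective throat (given) t_e = 6 mm.
A_we = 6 × 140 = 840 mm².
F_nw = 0.6 F_EXX = 330 MPa.
R_n/Ω = (330 × 840) / 2.0 × 10⁻³ = 138.6 kN.

R_n/Ω ≈ 139 kN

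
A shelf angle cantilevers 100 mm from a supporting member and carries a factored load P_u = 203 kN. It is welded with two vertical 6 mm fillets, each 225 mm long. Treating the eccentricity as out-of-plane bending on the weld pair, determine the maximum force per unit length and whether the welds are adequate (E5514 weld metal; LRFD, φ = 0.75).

E55XX → F_EXX = 550 MPa.
L_w = 2 × 225 = 450 mm; section modulus (unit throat) S = 2 × L²/6 = 16880 mm².
Direct shear f_v = P/L_w = 203×10³/450 = 451.1 N/mm.
Moment M = P × e = 203×10³ × 100 = 20300000 N·mm; bending f_b = M/S = 1203 N/mm.
f_max = √(f_v² + f_b²) = √(451.1² + 1203²) = 1285 N/mm.
φr_n = 0.75 × 0.6 × 550 × (0.707 × 6) = 1050 N/mm → NOT adequate.

f_max ≈ 1280 N/mm; NOT adequate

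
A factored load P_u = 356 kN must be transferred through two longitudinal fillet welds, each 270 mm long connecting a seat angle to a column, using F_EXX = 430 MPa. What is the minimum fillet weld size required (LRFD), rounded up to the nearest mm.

w = 5 mm

Total weld length L = 540 mm.
Required throat t_e = P_u / (φ × 0.6 F_EXX × L) = 356 / (0.75 × 0.6 × 430 × 540 × 10⁻³) = 3.407 mm.
Required leg w = t_e / 0.707 = 4.819 mm → use 5 mm.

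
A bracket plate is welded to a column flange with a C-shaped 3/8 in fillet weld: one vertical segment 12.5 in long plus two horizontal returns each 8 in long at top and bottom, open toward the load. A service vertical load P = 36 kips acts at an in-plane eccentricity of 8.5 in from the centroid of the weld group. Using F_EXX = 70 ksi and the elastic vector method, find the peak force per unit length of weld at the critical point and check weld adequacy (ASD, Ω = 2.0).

Total weld length L_w = 28.5 in. Treat welds as unit-width lines.
Centroid: x̄ = 2×8×4 / 28.5 = 2.246 in from the vertical weld.
Polar moment about centroid: J = I_x + I_y = [12.5³/12 + 2×8×6.25²] + [12.5×2.246² + 2(8³/12 + 8×1.754²)] = 985.4 in³.
Direct shear f_v = P/L_w = 36 / 28.5 = 1.263 kip/in (vertical).
Torsion M = P·e = 36 × 8.5 = 306 kip·in.
Critical point at (x, y) = (5.754, 6.25) from centroid. f_tx = M·y/J = 1.941 kip/in; f_ty = M·x/J = 1.787 kip/in.
Resultant f_max = √[f_tx² + (f_v + f_ty)²] = √[1.941² + (1.263 + 1.787)²] = 3.615 kip/in.
Capacity per unit length: r_n/Ω = (1/2.0) × 0.6 × 70 × (0.707 × 0.375) = 5.568 kip/in.
3.615 ≤ 5.568 → adequate.

f_max ≈ 3.62 kip/in; adequate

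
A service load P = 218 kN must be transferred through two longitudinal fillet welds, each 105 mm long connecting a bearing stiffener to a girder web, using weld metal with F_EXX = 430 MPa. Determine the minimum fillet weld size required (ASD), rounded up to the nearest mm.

Total weld length L = 210 mm.
Required throat t_e = P × Ω / (0.6 F_EXX × L) = 218 × 2.0 / (0.6 × 430 × 210 × 10⁻³) = 8.047 mm.
Required leg w = t_e / 0.707 = 11.38 mm → use 12 mm.

w = 12 mm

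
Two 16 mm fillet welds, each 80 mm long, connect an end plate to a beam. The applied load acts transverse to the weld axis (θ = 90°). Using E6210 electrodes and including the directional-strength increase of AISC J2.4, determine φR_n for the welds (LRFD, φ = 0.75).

E62XX → F_EXX = 620 MPa.
t_e = 0.707 × 16 = 11.31 mm; A_we = 11.31 × 160 = 1810 mm².
Directional factor: 1.0 + 0.5 sin^1.5(90°) = 1.5.
F_nw = 0.6 × 620 × 1.5 = 558 MPa.
φR_n = 0.75 × 558 × 1810 × 10⁻³ = 757.5 kN.

φR_n ≈ 757 kN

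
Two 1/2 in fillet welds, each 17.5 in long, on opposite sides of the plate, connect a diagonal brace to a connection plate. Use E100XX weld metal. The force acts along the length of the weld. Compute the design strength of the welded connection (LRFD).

φR_n ≈ 557 kip

E100XX → F_EXX = 100 ksi.
Effective throat t_e = 0.707 × 0.5 = 0.3535 in.
Total length L = 35 in; A_we = 0.3535 × 35 = 12.37 in².
F_nw = 0.6 F_EXX = 0.6 × 100 = 60 ksi.
φR_n = 0.75 × 60 × 12.37 = 556.8 kip.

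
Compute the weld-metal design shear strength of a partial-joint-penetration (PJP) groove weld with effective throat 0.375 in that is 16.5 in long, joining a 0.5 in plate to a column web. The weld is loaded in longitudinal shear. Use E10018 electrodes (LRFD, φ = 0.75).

E100XX → F_EXX = 100 ksi.
Effective throat (given) t_e = 0.375 in.
A_we = 0.375 × 16.5 = 6.188 in².
F_nw = 0.6 F_EXX = 60 ksi.
φR_n = 0.75 × 60 × 6.188 = 278.4 kips.

φR_n ≈ 278 kips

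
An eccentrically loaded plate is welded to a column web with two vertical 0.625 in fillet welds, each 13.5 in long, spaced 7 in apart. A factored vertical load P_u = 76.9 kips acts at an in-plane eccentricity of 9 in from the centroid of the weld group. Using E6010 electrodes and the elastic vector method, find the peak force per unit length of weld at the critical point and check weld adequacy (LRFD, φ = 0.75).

E60XX → F_EXX = 60 ksi.
Total weld length L_w = 27 in. Treat welds as unit-width lines.
Polar moment about centroid: J = 2[d³/12 + d(b/2)²] = 2[13.5³/12 + 13.5×3.5²] = 740.8 in³.
Direct shear f_v = P/L_w = 76.9 / 27 = 2.848 kip/in (vertical).
Torsion M = P·e = 76.9 × 9 = 692.1 kip·in.
Critical point at (x, y) = (3.5, 6.75) from centroid. f_tx = M·y/J = 6.306 kip/in; f_ty = M·x/J = 3.27 kip/in.
Resultant f_max = √[f_tx² + (f_v + f_ty)²] = √[6.306² + (2.848 + 3.27)²] = 8.786 kip/in.
Capacity per unit length: φr_n = 0.75 × 0.6 × 60 × (0.707 × 0.625) = 11.93 kip/in.
8.786 ≤ 11.93 → adequate.

f_max ≈ 8.79 kip/in; adequate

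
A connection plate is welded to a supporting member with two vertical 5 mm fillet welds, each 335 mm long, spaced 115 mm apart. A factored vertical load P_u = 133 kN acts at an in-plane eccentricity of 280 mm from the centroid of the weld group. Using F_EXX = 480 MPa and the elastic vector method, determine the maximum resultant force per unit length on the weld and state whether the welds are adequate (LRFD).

f_max ≈ 863 N/mm; NOT adequate

Total weld length L_w = 670 mm. Treat welds as unit-width lines.
Polar moment about centroid: J = 2[d³/12 + d(b/2)²] = 2[335³/12 + 335×57.5²] = 8481000 mm³.
Direct shear f_v = P/L_w = 133×10³ / 670 = 198.5 N/mm (vertical).
Torsion M = P·e = 133×10³ × 280 = 37240000 N·mm.
Critical point at (x, y) = (57.5, 167.5) from centroid. f_tx = M·y/J = 735.5 N/mm; f_ty = M·x/J = 252.5 N/mm.
Resultant f_max = √[f_tx² + (f_v + f_ty)²] = √[735.5² + (198.5 + 252.5)²] = 862.7 N/mm.
Capacity per unit length: φr_n = 0.75 × 0.6 × 480 × (0.707 × 5) = 763.6 N/mm.
862.7 > 763.6 → NOT adequate.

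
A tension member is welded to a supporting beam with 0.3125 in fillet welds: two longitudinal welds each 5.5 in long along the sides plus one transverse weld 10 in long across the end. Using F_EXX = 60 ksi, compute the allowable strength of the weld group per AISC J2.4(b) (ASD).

R_n/Ω ≈ 96.8 kip

t_e = 0.707 × 0.3125 = 0.2209 in.
R_nwl = 0.6 × 60 × 0.2209 × 11 = 87.49 kip (longitudinal, 2 welds).
R_nwt = 0.6 × 60 × 0.2209 × 10 = 79.54 kip (transverse, base value).
(i) R_nwl + R_nwt = 167 kip; (ii) 0.85 R_nwl + 1.5 R_nwt = 193.7 kip.
R_n = max = 193.7 kip [governs: (ii)]; R_n/Ω = 96.84 kip.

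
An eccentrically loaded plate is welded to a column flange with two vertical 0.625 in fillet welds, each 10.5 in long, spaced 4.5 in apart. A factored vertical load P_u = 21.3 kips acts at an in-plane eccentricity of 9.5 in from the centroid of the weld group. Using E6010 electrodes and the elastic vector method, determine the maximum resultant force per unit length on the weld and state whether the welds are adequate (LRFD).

f_max ≈ 4.36 kip/in; adequate

E60XX → F_EXX = 60 ksi.
Total weld length L_w = 21 in. Treat welds as unit-width lines.
Polar moment about centroid: J = 2[d³/12 + d(b/2)²] = 2[10.5³/12 + 10.5×2.25²] = 299.2 in³.
Direct shear f_v = P/L_w = 21.3 / 21 = 1.014 kip/in (vertical).
Torsion M = P·e = 21.3 × 9.5 = 202.35 kip·in.
Critical point at (x, y) = (2.25, 5.25) from centroid. f_tx = M·y/J = 3.55 kip/in; f_ty = M·x/J = 1.521 kip/in.
Resultant f_max = √[f_tx² + (f_v + f_ty)²] = √[3.55² + (1.014 + 1.521)²] = 4.363 kip/in.
Capacity per unit length: φr_n = 0.75 × 0.6 × 60 × (0.707 × 0.625) = 11.93 kip/in.
4.363 ≤ 11.93 → adequate.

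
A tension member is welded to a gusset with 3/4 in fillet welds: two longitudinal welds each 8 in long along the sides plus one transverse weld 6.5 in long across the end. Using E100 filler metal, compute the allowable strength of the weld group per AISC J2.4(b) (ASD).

R_n/Ω ≈ 371 kips

E100XX → F_EXX = 100 ksi.
t_e = 0.707 × 0.75 = 0.5302 in.
R_nwl = 0.6 × 100 × 0.5302 × 16 = 509 kips (longitudinal, 2 welds).
R_nwt = 0.6 × 100 × 0.5302 × 6.5 = 206.8 kips (transverse, base value).
(i) R_nwl + R_nwt = 715.8 kips; (ii) 0.85 R_nwl + 1.5 R_nwt = 742.9 kips.
R_n = max = 742.9 kips [governs: (ii)]; R_n/Ω = 371.4 kips.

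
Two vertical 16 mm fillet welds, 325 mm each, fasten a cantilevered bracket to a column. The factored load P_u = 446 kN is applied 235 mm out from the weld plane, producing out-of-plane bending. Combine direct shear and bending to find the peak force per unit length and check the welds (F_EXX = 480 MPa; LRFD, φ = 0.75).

f_max ≈ 3050 N/mm; NOT adequate

L_w = 2 × 325 = 650 mm; section modulus (unit throat) S = 2 × L²/6 = 35210 mm².
Direct shear f_v = P/L_w = 446×10³/650 = 686.2 N/mm.
Moment M = P × e = 446×10³ × 235 = 104810000 N·mm; bending f_b = M/S = 2977 N/mm.
f_max = √(f_v² + f_b²) = √(686.2² + 2977²) = 3055 N/mm.
φr_n = 0.75 × 0.6 × 480 × (0.707 × 16) = 2443 N/mm → NOT adequate.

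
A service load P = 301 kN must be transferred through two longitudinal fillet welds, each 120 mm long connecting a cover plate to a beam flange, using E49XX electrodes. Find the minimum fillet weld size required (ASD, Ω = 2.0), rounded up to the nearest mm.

E49XX → F_EXX = 490 MPa.
Total weld length L = 240 mm.
Required throat t_e = P × Ω / (0.6 F_EXX × L) = 301 × 2.0 / (0.6 × 490 × 240 × 10⁻³) = 8.532 mm.
Required leg w = t_e / 0.707 = 12.07 mm → use 13 mm.

w = 13 mm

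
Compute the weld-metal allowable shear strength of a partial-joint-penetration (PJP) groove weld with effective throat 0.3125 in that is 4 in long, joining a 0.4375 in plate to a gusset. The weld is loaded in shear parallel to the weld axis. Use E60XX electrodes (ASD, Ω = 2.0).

R_n/Ω ≈ 22.5 kip

E60XX → F_EXX = 60 ksi.
Effective throat (given) t_e = 0.3125 in.
A_we = 0.3125 × 4 = 1.25 in².
F_nw = 0.6 F_EXX = 36 ksi.
R_n/Ω = (36 × 1.25) / 2.0 = 22.5 kip.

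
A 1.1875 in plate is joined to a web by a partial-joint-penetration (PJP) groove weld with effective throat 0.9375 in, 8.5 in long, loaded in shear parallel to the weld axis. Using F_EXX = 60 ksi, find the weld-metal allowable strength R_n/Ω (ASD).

Effective throat (given) t_e = 0.9375 in.
A_we = 0.9375 × 8.5 = 7.969 in².
F_nw = 0.6 F_EXX = 36 ksi.
R_n/Ω = (36 × 7.969) / 2.0 = 143.4 kip.

R_n/Ω ≈ 143 kip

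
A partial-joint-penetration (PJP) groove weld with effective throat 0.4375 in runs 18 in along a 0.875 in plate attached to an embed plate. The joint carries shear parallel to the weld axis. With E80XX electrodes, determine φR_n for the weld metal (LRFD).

φR_n ≈ 284 kip

E80XX → F_EXX = 80 ksi.
Effective throat (given) t_e = 0.4375 in.
A_we = 0.4375 × 18 = 7.875 in².
F_nw = 0.6 F_EXX = 48 ksi.
φR_n = 0.75 × 48 × 7.875 = 283.5 kip.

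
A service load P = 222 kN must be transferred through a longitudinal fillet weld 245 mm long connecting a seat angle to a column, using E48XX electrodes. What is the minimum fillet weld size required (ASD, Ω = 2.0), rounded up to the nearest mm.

w = 9 mm

E48XX → F_EXX = 480 MPa.
Total weld length L = 245 mm.
Required throat t_e = P × Ω / (0.6 F_EXX × L) = 222 × 2.0 / (0.6 × 480 × 245 × 10⁻³) = 6.293 mm.
Required leg w = t_e / 0.707 = 8.9 mm → use 9 mm.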